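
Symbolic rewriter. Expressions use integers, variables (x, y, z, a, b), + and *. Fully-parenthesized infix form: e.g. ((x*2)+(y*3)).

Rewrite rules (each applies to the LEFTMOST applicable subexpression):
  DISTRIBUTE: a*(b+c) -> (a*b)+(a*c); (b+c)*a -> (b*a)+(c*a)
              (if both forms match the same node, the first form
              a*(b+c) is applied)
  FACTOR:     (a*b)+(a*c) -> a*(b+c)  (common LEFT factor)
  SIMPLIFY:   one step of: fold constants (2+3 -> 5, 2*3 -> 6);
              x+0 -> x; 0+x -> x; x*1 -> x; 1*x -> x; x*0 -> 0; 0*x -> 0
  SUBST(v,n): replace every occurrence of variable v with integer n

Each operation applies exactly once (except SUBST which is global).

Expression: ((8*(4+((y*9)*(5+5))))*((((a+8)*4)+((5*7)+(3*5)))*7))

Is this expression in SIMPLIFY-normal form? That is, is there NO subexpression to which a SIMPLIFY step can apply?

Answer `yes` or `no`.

Answer: no

Derivation:
Expression: ((8*(4+((y*9)*(5+5))))*((((a+8)*4)+((5*7)+(3*5)))*7))
Scanning for simplifiable subexpressions (pre-order)...
  at root: ((8*(4+((y*9)*(5+5))))*((((a+8)*4)+((5*7)+(3*5)))*7)) (not simplifiable)
  at L: (8*(4+((y*9)*(5+5)))) (not simplifiable)
  at LR: (4+((y*9)*(5+5))) (not simplifiable)
  at LRR: ((y*9)*(5+5)) (not simplifiable)
  at LRRL: (y*9) (not simplifiable)
  at LRRR: (5+5) (SIMPLIFIABLE)
  at R: ((((a+8)*4)+((5*7)+(3*5)))*7) (not simplifiable)
  at RL: (((a+8)*4)+((5*7)+(3*5))) (not simplifiable)
  at RLL: ((a+8)*4) (not simplifiable)
  at RLLL: (a+8) (not simplifiable)
  at RLR: ((5*7)+(3*5)) (not simplifiable)
  at RLRL: (5*7) (SIMPLIFIABLE)
  at RLRR: (3*5) (SIMPLIFIABLE)
Found simplifiable subexpr at path LRRR: (5+5)
One SIMPLIFY step would give: ((8*(4+((y*9)*10)))*((((a+8)*4)+((5*7)+(3*5)))*7))
-> NOT in normal form.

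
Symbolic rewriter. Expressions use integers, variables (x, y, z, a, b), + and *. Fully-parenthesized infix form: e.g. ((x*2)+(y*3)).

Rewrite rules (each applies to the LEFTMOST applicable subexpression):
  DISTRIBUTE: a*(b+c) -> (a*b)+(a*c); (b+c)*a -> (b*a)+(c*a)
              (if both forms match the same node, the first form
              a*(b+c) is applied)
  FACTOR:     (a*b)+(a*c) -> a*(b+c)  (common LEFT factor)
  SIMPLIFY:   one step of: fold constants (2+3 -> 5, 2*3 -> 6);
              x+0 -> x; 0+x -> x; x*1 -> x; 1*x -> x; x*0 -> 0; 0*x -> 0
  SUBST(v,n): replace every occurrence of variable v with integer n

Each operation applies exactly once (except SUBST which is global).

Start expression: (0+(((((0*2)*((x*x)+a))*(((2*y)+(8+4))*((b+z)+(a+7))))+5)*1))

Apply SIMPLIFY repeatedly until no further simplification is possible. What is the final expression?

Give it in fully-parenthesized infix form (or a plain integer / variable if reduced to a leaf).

Answer: 5

Derivation:
Start: (0+(((((0*2)*((x*x)+a))*(((2*y)+(8+4))*((b+z)+(a+7))))+5)*1))
Step 1: at root: (0+(((((0*2)*((x*x)+a))*(((2*y)+(8+4))*((b+z)+(a+7))))+5)*1)) -> (((((0*2)*((x*x)+a))*(((2*y)+(8+4))*((b+z)+(a+7))))+5)*1); overall: (0+(((((0*2)*((x*x)+a))*(((2*y)+(8+4))*((b+z)+(a+7))))+5)*1)) -> (((((0*2)*((x*x)+a))*(((2*y)+(8+4))*((b+z)+(a+7))))+5)*1)
Step 2: at root: (((((0*2)*((x*x)+a))*(((2*y)+(8+4))*((b+z)+(a+7))))+5)*1) -> ((((0*2)*((x*x)+a))*(((2*y)+(8+4))*((b+z)+(a+7))))+5); overall: (((((0*2)*((x*x)+a))*(((2*y)+(8+4))*((b+z)+(a+7))))+5)*1) -> ((((0*2)*((x*x)+a))*(((2*y)+(8+4))*((b+z)+(a+7))))+5)
Step 3: at LLL: (0*2) -> 0; overall: ((((0*2)*((x*x)+a))*(((2*y)+(8+4))*((b+z)+(a+7))))+5) -> (((0*((x*x)+a))*(((2*y)+(8+4))*((b+z)+(a+7))))+5)
Step 4: at LL: (0*((x*x)+a)) -> 0; overall: (((0*((x*x)+a))*(((2*y)+(8+4))*((b+z)+(a+7))))+5) -> ((0*(((2*y)+(8+4))*((b+z)+(a+7))))+5)
Step 5: at L: (0*(((2*y)+(8+4))*((b+z)+(a+7)))) -> 0; overall: ((0*(((2*y)+(8+4))*((b+z)+(a+7))))+5) -> (0+5)
Step 6: at root: (0+5) -> 5; overall: (0+5) -> 5
Fixed point: 5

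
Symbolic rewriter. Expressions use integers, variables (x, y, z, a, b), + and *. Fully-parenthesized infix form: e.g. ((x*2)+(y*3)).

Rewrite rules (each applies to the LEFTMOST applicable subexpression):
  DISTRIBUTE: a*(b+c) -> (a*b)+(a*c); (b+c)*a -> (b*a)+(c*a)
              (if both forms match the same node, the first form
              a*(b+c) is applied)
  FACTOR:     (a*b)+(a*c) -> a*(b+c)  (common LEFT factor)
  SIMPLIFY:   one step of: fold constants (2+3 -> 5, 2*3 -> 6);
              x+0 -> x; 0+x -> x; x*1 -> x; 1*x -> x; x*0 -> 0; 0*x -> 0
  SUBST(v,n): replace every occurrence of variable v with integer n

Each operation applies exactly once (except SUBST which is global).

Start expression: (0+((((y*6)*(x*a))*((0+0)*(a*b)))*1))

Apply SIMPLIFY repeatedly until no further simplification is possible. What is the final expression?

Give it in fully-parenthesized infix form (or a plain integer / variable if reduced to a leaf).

Answer: 0

Derivation:
Start: (0+((((y*6)*(x*a))*((0+0)*(a*b)))*1))
Step 1: at root: (0+((((y*6)*(x*a))*((0+0)*(a*b)))*1)) -> ((((y*6)*(x*a))*((0+0)*(a*b)))*1); overall: (0+((((y*6)*(x*a))*((0+0)*(a*b)))*1)) -> ((((y*6)*(x*a))*((0+0)*(a*b)))*1)
Step 2: at root: ((((y*6)*(x*a))*((0+0)*(a*b)))*1) -> (((y*6)*(x*a))*((0+0)*(a*b))); overall: ((((y*6)*(x*a))*((0+0)*(a*b)))*1) -> (((y*6)*(x*a))*((0+0)*(a*b)))
Step 3: at RL: (0+0) -> 0; overall: (((y*6)*(x*a))*((0+0)*(a*b))) -> (((y*6)*(x*a))*(0*(a*b)))
Step 4: at R: (0*(a*b)) -> 0; overall: (((y*6)*(x*a))*(0*(a*b))) -> (((y*6)*(x*a))*0)
Step 5: at root: (((y*6)*(x*a))*0) -> 0; overall: (((y*6)*(x*a))*0) -> 0
Fixed point: 0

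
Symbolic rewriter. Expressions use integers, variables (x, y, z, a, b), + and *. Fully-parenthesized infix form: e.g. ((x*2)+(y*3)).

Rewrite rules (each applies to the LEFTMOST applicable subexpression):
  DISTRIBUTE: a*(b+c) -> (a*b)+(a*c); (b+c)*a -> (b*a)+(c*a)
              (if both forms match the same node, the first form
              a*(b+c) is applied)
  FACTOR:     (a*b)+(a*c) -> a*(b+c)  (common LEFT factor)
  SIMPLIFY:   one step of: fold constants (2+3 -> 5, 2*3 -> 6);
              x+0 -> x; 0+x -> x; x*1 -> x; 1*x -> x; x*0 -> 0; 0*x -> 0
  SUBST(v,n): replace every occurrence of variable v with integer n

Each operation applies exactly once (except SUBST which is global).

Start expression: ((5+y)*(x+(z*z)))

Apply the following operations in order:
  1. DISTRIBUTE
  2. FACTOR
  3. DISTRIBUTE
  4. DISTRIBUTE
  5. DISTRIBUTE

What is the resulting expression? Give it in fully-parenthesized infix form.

Start: ((5+y)*(x+(z*z)))
Apply DISTRIBUTE at root (target: ((5+y)*(x+(z*z)))): ((5+y)*(x+(z*z))) -> (((5+y)*x)+((5+y)*(z*z)))
Apply FACTOR at root (target: (((5+y)*x)+((5+y)*(z*z)))): (((5+y)*x)+((5+y)*(z*z))) -> ((5+y)*(x+(z*z)))
Apply DISTRIBUTE at root (target: ((5+y)*(x+(z*z)))): ((5+y)*(x+(z*z))) -> (((5+y)*x)+((5+y)*(z*z)))
Apply DISTRIBUTE at L (target: ((5+y)*x)): (((5+y)*x)+((5+y)*(z*z))) -> (((5*x)+(y*x))+((5+y)*(z*z)))
Apply DISTRIBUTE at R (target: ((5+y)*(z*z))): (((5*x)+(y*x))+((5+y)*(z*z))) -> (((5*x)+(y*x))+((5*(z*z))+(y*(z*z))))

Answer: (((5*x)+(y*x))+((5*(z*z))+(y*(z*z))))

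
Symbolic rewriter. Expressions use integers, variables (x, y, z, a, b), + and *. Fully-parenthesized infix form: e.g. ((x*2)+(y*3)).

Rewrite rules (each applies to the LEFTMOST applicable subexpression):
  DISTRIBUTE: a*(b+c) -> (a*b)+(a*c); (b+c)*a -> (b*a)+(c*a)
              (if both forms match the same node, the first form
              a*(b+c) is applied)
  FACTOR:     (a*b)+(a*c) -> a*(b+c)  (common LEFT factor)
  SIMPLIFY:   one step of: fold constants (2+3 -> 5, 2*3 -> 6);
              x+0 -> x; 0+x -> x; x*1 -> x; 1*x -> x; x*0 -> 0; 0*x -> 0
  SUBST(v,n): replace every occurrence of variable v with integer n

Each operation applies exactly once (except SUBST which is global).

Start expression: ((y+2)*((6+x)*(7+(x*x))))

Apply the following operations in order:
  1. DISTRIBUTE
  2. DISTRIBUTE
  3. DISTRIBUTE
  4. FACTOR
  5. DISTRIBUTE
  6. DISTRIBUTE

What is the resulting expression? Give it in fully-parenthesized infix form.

Start: ((y+2)*((6+x)*(7+(x*x))))
Apply DISTRIBUTE at root (target: ((y+2)*((6+x)*(7+(x*x))))): ((y+2)*((6+x)*(7+(x*x)))) -> ((y*((6+x)*(7+(x*x))))+(2*((6+x)*(7+(x*x)))))
Apply DISTRIBUTE at LR (target: ((6+x)*(7+(x*x)))): ((y*((6+x)*(7+(x*x))))+(2*((6+x)*(7+(x*x))))) -> ((y*(((6+x)*7)+((6+x)*(x*x))))+(2*((6+x)*(7+(x*x)))))
Apply DISTRIBUTE at L (target: (y*(((6+x)*7)+((6+x)*(x*x))))): ((y*(((6+x)*7)+((6+x)*(x*x))))+(2*((6+x)*(7+(x*x))))) -> (((y*((6+x)*7))+(y*((6+x)*(x*x))))+(2*((6+x)*(7+(x*x)))))
Apply FACTOR at L (target: ((y*((6+x)*7))+(y*((6+x)*(x*x))))): (((y*((6+x)*7))+(y*((6+x)*(x*x))))+(2*((6+x)*(7+(x*x))))) -> ((y*(((6+x)*7)+((6+x)*(x*x))))+(2*((6+x)*(7+(x*x)))))
Apply DISTRIBUTE at L (target: (y*(((6+x)*7)+((6+x)*(x*x))))): ((y*(((6+x)*7)+((6+x)*(x*x))))+(2*((6+x)*(7+(x*x))))) -> (((y*((6+x)*7))+(y*((6+x)*(x*x))))+(2*((6+x)*(7+(x*x)))))
Apply DISTRIBUTE at LLR (target: ((6+x)*7)): (((y*((6+x)*7))+(y*((6+x)*(x*x))))+(2*((6+x)*(7+(x*x))))) -> (((y*((6*7)+(x*7)))+(y*((6+x)*(x*x))))+(2*((6+x)*(7+(x*x)))))

Answer: (((y*((6*7)+(x*7)))+(y*((6+x)*(x*x))))+(2*((6+x)*(7+(x*x)))))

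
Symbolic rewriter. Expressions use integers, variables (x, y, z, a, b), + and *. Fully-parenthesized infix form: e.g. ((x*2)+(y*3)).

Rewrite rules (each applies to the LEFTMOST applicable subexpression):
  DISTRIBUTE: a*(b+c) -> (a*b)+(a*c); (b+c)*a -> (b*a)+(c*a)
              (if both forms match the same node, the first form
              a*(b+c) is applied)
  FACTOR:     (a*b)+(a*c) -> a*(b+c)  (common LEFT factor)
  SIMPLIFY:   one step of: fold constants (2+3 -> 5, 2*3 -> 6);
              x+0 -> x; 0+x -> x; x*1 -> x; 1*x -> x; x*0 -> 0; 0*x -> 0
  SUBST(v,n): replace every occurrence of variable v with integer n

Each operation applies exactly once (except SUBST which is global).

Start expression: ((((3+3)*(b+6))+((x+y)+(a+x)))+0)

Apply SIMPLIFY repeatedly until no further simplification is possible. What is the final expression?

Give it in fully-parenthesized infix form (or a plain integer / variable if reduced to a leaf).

Answer: ((6*(b+6))+((x+y)+(a+x)))

Derivation:
Start: ((((3+3)*(b+6))+((x+y)+(a+x)))+0)
Step 1: at root: ((((3+3)*(b+6))+((x+y)+(a+x)))+0) -> (((3+3)*(b+6))+((x+y)+(a+x))); overall: ((((3+3)*(b+6))+((x+y)+(a+x)))+0) -> (((3+3)*(b+6))+((x+y)+(a+x)))
Step 2: at LL: (3+3) -> 6; overall: (((3+3)*(b+6))+((x+y)+(a+x))) -> ((6*(b+6))+((x+y)+(a+x)))
Fixed point: ((6*(b+6))+((x+y)+(a+x)))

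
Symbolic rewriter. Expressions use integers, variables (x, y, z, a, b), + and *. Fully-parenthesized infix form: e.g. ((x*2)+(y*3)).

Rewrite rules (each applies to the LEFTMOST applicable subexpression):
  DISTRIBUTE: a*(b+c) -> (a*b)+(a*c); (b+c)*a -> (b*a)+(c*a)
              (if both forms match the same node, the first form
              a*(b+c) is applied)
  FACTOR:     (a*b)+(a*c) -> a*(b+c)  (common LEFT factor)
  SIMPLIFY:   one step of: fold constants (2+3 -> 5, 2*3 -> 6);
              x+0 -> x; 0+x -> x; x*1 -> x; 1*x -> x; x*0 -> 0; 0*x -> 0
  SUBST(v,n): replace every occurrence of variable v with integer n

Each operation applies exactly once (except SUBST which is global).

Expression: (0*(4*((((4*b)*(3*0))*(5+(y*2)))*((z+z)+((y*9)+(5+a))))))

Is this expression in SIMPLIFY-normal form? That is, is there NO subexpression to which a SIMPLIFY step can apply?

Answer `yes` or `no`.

Expression: (0*(4*((((4*b)*(3*0))*(5+(y*2)))*((z+z)+((y*9)+(5+a))))))
Scanning for simplifiable subexpressions (pre-order)...
  at root: (0*(4*((((4*b)*(3*0))*(5+(y*2)))*((z+z)+((y*9)+(5+a)))))) (SIMPLIFIABLE)
  at R: (4*((((4*b)*(3*0))*(5+(y*2)))*((z+z)+((y*9)+(5+a))))) (not simplifiable)
  at RR: ((((4*b)*(3*0))*(5+(y*2)))*((z+z)+((y*9)+(5+a)))) (not simplifiable)
  at RRL: (((4*b)*(3*0))*(5+(y*2))) (not simplifiable)
  at RRLL: ((4*b)*(3*0)) (not simplifiable)
  at RRLLL: (4*b) (not simplifiable)
  at RRLLR: (3*0) (SIMPLIFIABLE)
  at RRLR: (5+(y*2)) (not simplifiable)
  at RRLRR: (y*2) (not simplifiable)
  at RRR: ((z+z)+((y*9)+(5+a))) (not simplifiable)
  at RRRL: (z+z) (not simplifiable)
  at RRRR: ((y*9)+(5+a)) (not simplifiable)
  at RRRRL: (y*9) (not simplifiable)
  at RRRRR: (5+a) (not simplifiable)
Found simplifiable subexpr at path root: (0*(4*((((4*b)*(3*0))*(5+(y*2)))*((z+z)+((y*9)+(5+a))))))
One SIMPLIFY step would give: 0
-> NOT in normal form.

Answer: no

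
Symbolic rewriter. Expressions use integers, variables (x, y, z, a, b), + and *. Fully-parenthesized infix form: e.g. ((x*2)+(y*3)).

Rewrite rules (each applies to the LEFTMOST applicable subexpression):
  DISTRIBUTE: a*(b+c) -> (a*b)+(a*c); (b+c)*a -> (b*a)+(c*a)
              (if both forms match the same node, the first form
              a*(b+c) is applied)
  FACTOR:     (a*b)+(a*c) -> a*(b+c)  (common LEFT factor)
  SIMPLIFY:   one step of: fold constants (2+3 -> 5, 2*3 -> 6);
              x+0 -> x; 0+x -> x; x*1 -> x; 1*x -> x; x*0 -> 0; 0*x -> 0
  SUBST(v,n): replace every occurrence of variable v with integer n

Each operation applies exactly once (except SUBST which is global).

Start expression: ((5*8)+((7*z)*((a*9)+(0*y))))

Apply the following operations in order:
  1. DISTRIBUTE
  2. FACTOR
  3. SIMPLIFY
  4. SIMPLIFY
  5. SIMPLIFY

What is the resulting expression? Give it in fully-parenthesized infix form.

Answer: (40+((7*z)*(a*9)))

Derivation:
Start: ((5*8)+((7*z)*((a*9)+(0*y))))
Apply DISTRIBUTE at R (target: ((7*z)*((a*9)+(0*y)))): ((5*8)+((7*z)*((a*9)+(0*y)))) -> ((5*8)+(((7*z)*(a*9))+((7*z)*(0*y))))
Apply FACTOR at R (target: (((7*z)*(a*9))+((7*z)*(0*y)))): ((5*8)+(((7*z)*(a*9))+((7*z)*(0*y)))) -> ((5*8)+((7*z)*((a*9)+(0*y))))
Apply SIMPLIFY at L (target: (5*8)): ((5*8)+((7*z)*((a*9)+(0*y)))) -> (40+((7*z)*((a*9)+(0*y))))
Apply SIMPLIFY at RRR (target: (0*y)): (40+((7*z)*((a*9)+(0*y)))) -> (40+((7*z)*((a*9)+0)))
Apply SIMPLIFY at RR (target: ((a*9)+0)): (40+((7*z)*((a*9)+0))) -> (40+((7*z)*(a*9)))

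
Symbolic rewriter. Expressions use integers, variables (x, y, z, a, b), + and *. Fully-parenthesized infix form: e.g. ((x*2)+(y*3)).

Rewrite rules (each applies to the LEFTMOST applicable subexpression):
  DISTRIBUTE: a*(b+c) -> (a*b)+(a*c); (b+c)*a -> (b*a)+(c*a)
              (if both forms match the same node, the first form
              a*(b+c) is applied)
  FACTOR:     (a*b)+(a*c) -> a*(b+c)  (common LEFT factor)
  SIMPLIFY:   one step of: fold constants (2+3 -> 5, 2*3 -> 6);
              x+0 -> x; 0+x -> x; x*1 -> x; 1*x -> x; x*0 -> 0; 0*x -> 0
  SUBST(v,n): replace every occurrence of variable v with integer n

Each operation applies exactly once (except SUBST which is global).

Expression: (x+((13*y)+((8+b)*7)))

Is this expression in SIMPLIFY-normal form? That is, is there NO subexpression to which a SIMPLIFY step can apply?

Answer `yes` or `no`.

Expression: (x+((13*y)+((8+b)*7)))
Scanning for simplifiable subexpressions (pre-order)...
  at root: (x+((13*y)+((8+b)*7))) (not simplifiable)
  at R: ((13*y)+((8+b)*7)) (not simplifiable)
  at RL: (13*y) (not simplifiable)
  at RR: ((8+b)*7) (not simplifiable)
  at RRL: (8+b) (not simplifiable)
Result: no simplifiable subexpression found -> normal form.

Answer: yes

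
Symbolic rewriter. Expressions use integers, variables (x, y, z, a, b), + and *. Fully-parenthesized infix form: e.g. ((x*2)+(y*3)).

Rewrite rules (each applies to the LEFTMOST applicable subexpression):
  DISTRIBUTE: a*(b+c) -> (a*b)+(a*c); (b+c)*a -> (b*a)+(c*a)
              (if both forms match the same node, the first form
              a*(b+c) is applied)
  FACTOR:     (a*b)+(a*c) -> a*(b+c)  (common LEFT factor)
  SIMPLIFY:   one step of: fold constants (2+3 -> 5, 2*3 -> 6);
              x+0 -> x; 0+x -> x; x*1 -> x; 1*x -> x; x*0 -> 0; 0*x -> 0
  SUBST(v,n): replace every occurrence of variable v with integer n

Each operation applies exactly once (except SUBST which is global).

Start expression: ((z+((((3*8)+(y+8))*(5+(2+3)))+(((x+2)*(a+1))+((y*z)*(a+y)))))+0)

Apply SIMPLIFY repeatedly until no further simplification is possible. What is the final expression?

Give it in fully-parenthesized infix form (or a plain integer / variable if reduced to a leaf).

Answer: (z+(((24+(y+8))*10)+(((x+2)*(a+1))+((y*z)*(a+y)))))

Derivation:
Start: ((z+((((3*8)+(y+8))*(5+(2+3)))+(((x+2)*(a+1))+((y*z)*(a+y)))))+0)
Step 1: at root: ((z+((((3*8)+(y+8))*(5+(2+3)))+(((x+2)*(a+1))+((y*z)*(a+y)))))+0) -> (z+((((3*8)+(y+8))*(5+(2+3)))+(((x+2)*(a+1))+((y*z)*(a+y))))); overall: ((z+((((3*8)+(y+8))*(5+(2+3)))+(((x+2)*(a+1))+((y*z)*(a+y)))))+0) -> (z+((((3*8)+(y+8))*(5+(2+3)))+(((x+2)*(a+1))+((y*z)*(a+y)))))
Step 2: at RLLL: (3*8) -> 24; overall: (z+((((3*8)+(y+8))*(5+(2+3)))+(((x+2)*(a+1))+((y*z)*(a+y))))) -> (z+(((24+(y+8))*(5+(2+3)))+(((x+2)*(a+1))+((y*z)*(a+y)))))
Step 3: at RLRR: (2+3) -> 5; overall: (z+(((24+(y+8))*(5+(2+3)))+(((x+2)*(a+1))+((y*z)*(a+y))))) -> (z+(((24+(y+8))*(5+5))+(((x+2)*(a+1))+((y*z)*(a+y)))))
Step 4: at RLR: (5+5) -> 10; overall: (z+(((24+(y+8))*(5+5))+(((x+2)*(a+1))+((y*z)*(a+y))))) -> (z+(((24+(y+8))*10)+(((x+2)*(a+1))+((y*z)*(a+y)))))
Fixed point: (z+(((24+(y+8))*10)+(((x+2)*(a+1))+((y*z)*(a+y)))))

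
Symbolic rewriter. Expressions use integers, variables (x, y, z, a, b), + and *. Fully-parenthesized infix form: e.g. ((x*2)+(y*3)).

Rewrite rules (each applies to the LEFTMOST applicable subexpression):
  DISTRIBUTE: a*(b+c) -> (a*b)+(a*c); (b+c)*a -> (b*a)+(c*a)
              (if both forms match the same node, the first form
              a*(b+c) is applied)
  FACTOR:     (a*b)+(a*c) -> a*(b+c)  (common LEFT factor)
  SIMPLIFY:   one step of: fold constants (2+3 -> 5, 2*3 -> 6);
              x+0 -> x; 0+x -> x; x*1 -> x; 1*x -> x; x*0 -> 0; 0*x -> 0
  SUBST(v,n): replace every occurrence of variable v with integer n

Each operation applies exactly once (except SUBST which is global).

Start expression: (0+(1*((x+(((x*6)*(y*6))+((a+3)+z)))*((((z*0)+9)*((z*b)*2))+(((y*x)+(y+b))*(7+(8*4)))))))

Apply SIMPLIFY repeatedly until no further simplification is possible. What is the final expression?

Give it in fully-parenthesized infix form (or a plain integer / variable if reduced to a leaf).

Answer: ((x+(((x*6)*(y*6))+((a+3)+z)))*((9*((z*b)*2))+(((y*x)+(y+b))*39)))

Derivation:
Start: (0+(1*((x+(((x*6)*(y*6))+((a+3)+z)))*((((z*0)+9)*((z*b)*2))+(((y*x)+(y+b))*(7+(8*4)))))))
Step 1: at root: (0+(1*((x+(((x*6)*(y*6))+((a+3)+z)))*((((z*0)+9)*((z*b)*2))+(((y*x)+(y+b))*(7+(8*4))))))) -> (1*((x+(((x*6)*(y*6))+((a+3)+z)))*((((z*0)+9)*((z*b)*2))+(((y*x)+(y+b))*(7+(8*4)))))); overall: (0+(1*((x+(((x*6)*(y*6))+((a+3)+z)))*((((z*0)+9)*((z*b)*2))+(((y*x)+(y+b))*(7+(8*4))))))) -> (1*((x+(((x*6)*(y*6))+((a+3)+z)))*((((z*0)+9)*((z*b)*2))+(((y*x)+(y+b))*(7+(8*4))))))
Step 2: at root: (1*((x+(((x*6)*(y*6))+((a+3)+z)))*((((z*0)+9)*((z*b)*2))+(((y*x)+(y+b))*(7+(8*4)))))) -> ((x+(((x*6)*(y*6))+((a+3)+z)))*((((z*0)+9)*((z*b)*2))+(((y*x)+(y+b))*(7+(8*4))))); overall: (1*((x+(((x*6)*(y*6))+((a+3)+z)))*((((z*0)+9)*((z*b)*2))+(((y*x)+(y+b))*(7+(8*4)))))) -> ((x+(((x*6)*(y*6))+((a+3)+z)))*((((z*0)+9)*((z*b)*2))+(((y*x)+(y+b))*(7+(8*4)))))
Step 3: at RLLL: (z*0) -> 0; overall: ((x+(((x*6)*(y*6))+((a+3)+z)))*((((z*0)+9)*((z*b)*2))+(((y*x)+(y+b))*(7+(8*4))))) -> ((x+(((x*6)*(y*6))+((a+3)+z)))*(((0+9)*((z*b)*2))+(((y*x)+(y+b))*(7+(8*4)))))
Step 4: at RLL: (0+9) -> 9; overall: ((x+(((x*6)*(y*6))+((a+3)+z)))*(((0+9)*((z*b)*2))+(((y*x)+(y+b))*(7+(8*4))))) -> ((x+(((x*6)*(y*6))+((a+3)+z)))*((9*((z*b)*2))+(((y*x)+(y+b))*(7+(8*4)))))
Step 5: at RRRR: (8*4) -> 32; overall: ((x+(((x*6)*(y*6))+((a+3)+z)))*((9*((z*b)*2))+(((y*x)+(y+b))*(7+(8*4))))) -> ((x+(((x*6)*(y*6))+((a+3)+z)))*((9*((z*b)*2))+(((y*x)+(y+b))*(7+32))))
Step 6: at RRR: (7+32) -> 39; overall: ((x+(((x*6)*(y*6))+((a+3)+z)))*((9*((z*b)*2))+(((y*x)+(y+b))*(7+32)))) -> ((x+(((x*6)*(y*6))+((a+3)+z)))*((9*((z*b)*2))+(((y*x)+(y+b))*39)))
Fixed point: ((x+(((x*6)*(y*6))+((a+3)+z)))*((9*((z*b)*2))+(((y*x)+(y+b))*39)))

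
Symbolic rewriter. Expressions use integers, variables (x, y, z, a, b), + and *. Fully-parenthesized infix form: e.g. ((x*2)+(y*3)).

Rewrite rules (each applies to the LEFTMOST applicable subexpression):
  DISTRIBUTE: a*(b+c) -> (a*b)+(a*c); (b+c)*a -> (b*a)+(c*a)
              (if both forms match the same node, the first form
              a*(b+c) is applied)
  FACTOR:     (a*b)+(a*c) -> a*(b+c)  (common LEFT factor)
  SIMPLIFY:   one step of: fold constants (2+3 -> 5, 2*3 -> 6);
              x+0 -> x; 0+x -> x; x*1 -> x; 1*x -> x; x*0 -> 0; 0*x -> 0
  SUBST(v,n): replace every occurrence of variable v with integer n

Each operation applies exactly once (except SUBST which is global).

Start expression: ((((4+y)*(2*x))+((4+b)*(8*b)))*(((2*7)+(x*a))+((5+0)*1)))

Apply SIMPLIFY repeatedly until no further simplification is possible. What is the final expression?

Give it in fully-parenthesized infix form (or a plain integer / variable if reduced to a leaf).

Answer: ((((4+y)*(2*x))+((4+b)*(8*b)))*((14+(x*a))+5))

Derivation:
Start: ((((4+y)*(2*x))+((4+b)*(8*b)))*(((2*7)+(x*a))+((5+0)*1)))
Step 1: at RLL: (2*7) -> 14; overall: ((((4+y)*(2*x))+((4+b)*(8*b)))*(((2*7)+(x*a))+((5+0)*1))) -> ((((4+y)*(2*x))+((4+b)*(8*b)))*((14+(x*a))+((5+0)*1)))
Step 2: at RR: ((5+0)*1) -> (5+0); overall: ((((4+y)*(2*x))+((4+b)*(8*b)))*((14+(x*a))+((5+0)*1))) -> ((((4+y)*(2*x))+((4+b)*(8*b)))*((14+(x*a))+(5+0)))
Step 3: at RR: (5+0) -> 5; overall: ((((4+y)*(2*x))+((4+b)*(8*b)))*((14+(x*a))+(5+0))) -> ((((4+y)*(2*x))+((4+b)*(8*b)))*((14+(x*a))+5))
Fixed point: ((((4+y)*(2*x))+((4+b)*(8*b)))*((14+(x*a))+5))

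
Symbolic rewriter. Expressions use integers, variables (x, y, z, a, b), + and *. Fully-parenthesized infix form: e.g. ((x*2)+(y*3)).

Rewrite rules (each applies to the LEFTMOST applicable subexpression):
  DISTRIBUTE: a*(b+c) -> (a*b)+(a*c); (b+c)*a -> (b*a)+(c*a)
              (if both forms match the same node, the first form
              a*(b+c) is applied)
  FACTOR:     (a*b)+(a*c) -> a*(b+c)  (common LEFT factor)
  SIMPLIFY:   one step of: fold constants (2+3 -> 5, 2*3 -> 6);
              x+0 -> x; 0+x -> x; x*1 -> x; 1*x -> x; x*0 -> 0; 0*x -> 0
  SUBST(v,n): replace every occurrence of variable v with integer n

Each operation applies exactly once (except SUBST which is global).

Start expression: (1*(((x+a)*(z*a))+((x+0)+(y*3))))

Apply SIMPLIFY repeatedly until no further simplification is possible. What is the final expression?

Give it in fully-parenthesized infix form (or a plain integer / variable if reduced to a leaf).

Start: (1*(((x+a)*(z*a))+((x+0)+(y*3))))
Step 1: at root: (1*(((x+a)*(z*a))+((x+0)+(y*3)))) -> (((x+a)*(z*a))+((x+0)+(y*3))); overall: (1*(((x+a)*(z*a))+((x+0)+(y*3)))) -> (((x+a)*(z*a))+((x+0)+(y*3)))
Step 2: at RL: (x+0) -> x; overall: (((x+a)*(z*a))+((x+0)+(y*3))) -> (((x+a)*(z*a))+(x+(y*3)))
Fixed point: (((x+a)*(z*a))+(x+(y*3)))

Answer: (((x+a)*(z*a))+(x+(y*3)))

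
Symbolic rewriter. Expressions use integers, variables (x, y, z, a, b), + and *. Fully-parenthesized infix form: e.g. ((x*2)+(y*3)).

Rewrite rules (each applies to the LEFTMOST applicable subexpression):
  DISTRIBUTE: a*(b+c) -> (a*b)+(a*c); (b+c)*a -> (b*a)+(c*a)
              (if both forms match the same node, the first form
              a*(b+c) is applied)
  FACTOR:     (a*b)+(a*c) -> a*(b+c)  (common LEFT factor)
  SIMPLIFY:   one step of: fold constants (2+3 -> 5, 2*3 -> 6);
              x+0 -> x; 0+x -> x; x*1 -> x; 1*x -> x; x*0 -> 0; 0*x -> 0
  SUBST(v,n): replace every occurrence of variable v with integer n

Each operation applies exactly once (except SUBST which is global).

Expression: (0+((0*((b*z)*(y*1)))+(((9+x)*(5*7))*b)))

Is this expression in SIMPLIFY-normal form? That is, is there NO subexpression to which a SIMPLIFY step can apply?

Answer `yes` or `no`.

Expression: (0+((0*((b*z)*(y*1)))+(((9+x)*(5*7))*b)))
Scanning for simplifiable subexpressions (pre-order)...
  at root: (0+((0*((b*z)*(y*1)))+(((9+x)*(5*7))*b))) (SIMPLIFIABLE)
  at R: ((0*((b*z)*(y*1)))+(((9+x)*(5*7))*b)) (not simplifiable)
  at RL: (0*((b*z)*(y*1))) (SIMPLIFIABLE)
  at RLR: ((b*z)*(y*1)) (not simplifiable)
  at RLRL: (b*z) (not simplifiable)
  at RLRR: (y*1) (SIMPLIFIABLE)
  at RR: (((9+x)*(5*7))*b) (not simplifiable)
  at RRL: ((9+x)*(5*7)) (not simplifiable)
  at RRLL: (9+x) (not simplifiable)
  at RRLR: (5*7) (SIMPLIFIABLE)
Found simplifiable subexpr at path root: (0+((0*((b*z)*(y*1)))+(((9+x)*(5*7))*b)))
One SIMPLIFY step would give: ((0*((b*z)*(y*1)))+(((9+x)*(5*7))*b))
-> NOT in normal form.

Answer: no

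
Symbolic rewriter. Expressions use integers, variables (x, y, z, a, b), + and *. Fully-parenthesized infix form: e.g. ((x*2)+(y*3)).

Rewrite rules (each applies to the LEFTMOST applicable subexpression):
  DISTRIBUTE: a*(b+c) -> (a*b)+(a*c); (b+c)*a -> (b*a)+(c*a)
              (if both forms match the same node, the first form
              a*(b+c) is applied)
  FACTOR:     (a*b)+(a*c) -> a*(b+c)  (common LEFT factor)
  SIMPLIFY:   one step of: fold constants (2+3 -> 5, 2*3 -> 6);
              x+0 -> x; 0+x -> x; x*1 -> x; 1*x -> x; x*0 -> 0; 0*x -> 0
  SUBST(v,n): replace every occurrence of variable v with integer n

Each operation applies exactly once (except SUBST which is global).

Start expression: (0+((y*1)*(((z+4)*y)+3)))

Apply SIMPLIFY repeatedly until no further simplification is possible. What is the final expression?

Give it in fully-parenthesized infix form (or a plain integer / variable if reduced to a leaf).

Answer: (y*(((z+4)*y)+3))

Derivation:
Start: (0+((y*1)*(((z+4)*y)+3)))
Step 1: at root: (0+((y*1)*(((z+4)*y)+3))) -> ((y*1)*(((z+4)*y)+3)); overall: (0+((y*1)*(((z+4)*y)+3))) -> ((y*1)*(((z+4)*y)+3))
Step 2: at L: (y*1) -> y; overall: ((y*1)*(((z+4)*y)+3)) -> (y*(((z+4)*y)+3))
Fixed point: (y*(((z+4)*y)+3))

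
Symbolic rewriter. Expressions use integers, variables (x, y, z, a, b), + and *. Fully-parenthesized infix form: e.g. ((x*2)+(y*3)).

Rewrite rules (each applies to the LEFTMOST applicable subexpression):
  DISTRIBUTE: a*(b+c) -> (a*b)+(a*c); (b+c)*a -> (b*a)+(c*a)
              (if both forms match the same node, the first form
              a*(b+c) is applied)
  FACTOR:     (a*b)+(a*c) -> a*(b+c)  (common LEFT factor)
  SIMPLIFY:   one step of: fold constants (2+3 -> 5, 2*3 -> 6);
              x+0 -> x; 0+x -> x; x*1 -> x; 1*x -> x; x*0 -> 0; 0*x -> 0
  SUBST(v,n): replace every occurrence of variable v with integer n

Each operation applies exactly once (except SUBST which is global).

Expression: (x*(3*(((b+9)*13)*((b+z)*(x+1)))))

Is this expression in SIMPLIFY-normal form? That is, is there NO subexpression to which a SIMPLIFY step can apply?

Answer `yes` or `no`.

Answer: yes

Derivation:
Expression: (x*(3*(((b+9)*13)*((b+z)*(x+1)))))
Scanning for simplifiable subexpressions (pre-order)...
  at root: (x*(3*(((b+9)*13)*((b+z)*(x+1))))) (not simplifiable)
  at R: (3*(((b+9)*13)*((b+z)*(x+1)))) (not simplifiable)
  at RR: (((b+9)*13)*((b+z)*(x+1))) (not simplifiable)
  at RRL: ((b+9)*13) (not simplifiable)
  at RRLL: (b+9) (not simplifiable)
  at RRR: ((b+z)*(x+1)) (not simplifiable)
  at RRRL: (b+z) (not simplifiable)
  at RRRR: (x+1) (not simplifiable)
Result: no simplifiable subexpression found -> normal form.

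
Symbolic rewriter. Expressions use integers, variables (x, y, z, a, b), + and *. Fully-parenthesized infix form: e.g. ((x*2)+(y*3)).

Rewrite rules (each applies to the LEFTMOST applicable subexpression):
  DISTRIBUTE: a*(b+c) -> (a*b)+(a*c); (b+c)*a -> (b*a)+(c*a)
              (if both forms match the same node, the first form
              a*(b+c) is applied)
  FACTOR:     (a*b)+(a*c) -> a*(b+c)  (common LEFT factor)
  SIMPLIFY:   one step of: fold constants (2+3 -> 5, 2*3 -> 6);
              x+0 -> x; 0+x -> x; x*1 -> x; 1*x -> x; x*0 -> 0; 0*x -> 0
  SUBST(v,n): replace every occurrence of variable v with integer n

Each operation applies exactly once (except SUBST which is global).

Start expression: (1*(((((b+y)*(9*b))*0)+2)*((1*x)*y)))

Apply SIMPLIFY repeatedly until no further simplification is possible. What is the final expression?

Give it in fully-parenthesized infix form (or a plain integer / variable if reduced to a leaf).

Start: (1*(((((b+y)*(9*b))*0)+2)*((1*x)*y)))
Step 1: at root: (1*(((((b+y)*(9*b))*0)+2)*((1*x)*y))) -> (((((b+y)*(9*b))*0)+2)*((1*x)*y)); overall: (1*(((((b+y)*(9*b))*0)+2)*((1*x)*y))) -> (((((b+y)*(9*b))*0)+2)*((1*x)*y))
Step 2: at LL: (((b+y)*(9*b))*0) -> 0; overall: (((((b+y)*(9*b))*0)+2)*((1*x)*y)) -> ((0+2)*((1*x)*y))
Step 3: at L: (0+2) -> 2; overall: ((0+2)*((1*x)*y)) -> (2*((1*x)*y))
Step 4: at RL: (1*x) -> x; overall: (2*((1*x)*y)) -> (2*(x*y))
Fixed point: (2*(x*y))

Answer: (2*(x*y))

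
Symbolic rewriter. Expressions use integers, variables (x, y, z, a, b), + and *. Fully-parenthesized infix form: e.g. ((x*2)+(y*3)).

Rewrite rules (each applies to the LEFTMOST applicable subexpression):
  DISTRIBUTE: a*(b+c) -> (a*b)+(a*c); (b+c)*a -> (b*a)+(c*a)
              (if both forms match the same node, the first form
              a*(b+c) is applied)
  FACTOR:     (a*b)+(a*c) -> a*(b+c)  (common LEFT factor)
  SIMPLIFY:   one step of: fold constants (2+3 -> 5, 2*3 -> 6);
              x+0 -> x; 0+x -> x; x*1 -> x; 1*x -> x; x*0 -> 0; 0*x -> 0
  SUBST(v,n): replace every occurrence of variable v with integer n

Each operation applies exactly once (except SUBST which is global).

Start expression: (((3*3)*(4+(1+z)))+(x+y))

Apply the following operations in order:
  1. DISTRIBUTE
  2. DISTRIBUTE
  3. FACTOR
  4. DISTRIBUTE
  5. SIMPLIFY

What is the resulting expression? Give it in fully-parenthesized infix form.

Answer: (((9*4)+(((3*3)*1)+((3*3)*z)))+(x+y))

Derivation:
Start: (((3*3)*(4+(1+z)))+(x+y))
Apply DISTRIBUTE at L (target: ((3*3)*(4+(1+z)))): (((3*3)*(4+(1+z)))+(x+y)) -> ((((3*3)*4)+((3*3)*(1+z)))+(x+y))
Apply DISTRIBUTE at LR (target: ((3*3)*(1+z))): ((((3*3)*4)+((3*3)*(1+z)))+(x+y)) -> ((((3*3)*4)+(((3*3)*1)+((3*3)*z)))+(x+y))
Apply FACTOR at LR (target: (((3*3)*1)+((3*3)*z))): ((((3*3)*4)+(((3*3)*1)+((3*3)*z)))+(x+y)) -> ((((3*3)*4)+((3*3)*(1+z)))+(x+y))
Apply DISTRIBUTE at LR (target: ((3*3)*(1+z))): ((((3*3)*4)+((3*3)*(1+z)))+(x+y)) -> ((((3*3)*4)+(((3*3)*1)+((3*3)*z)))+(x+y))
Apply SIMPLIFY at LLL (target: (3*3)): ((((3*3)*4)+(((3*3)*1)+((3*3)*z)))+(x+y)) -> (((9*4)+(((3*3)*1)+((3*3)*z)))+(x+y))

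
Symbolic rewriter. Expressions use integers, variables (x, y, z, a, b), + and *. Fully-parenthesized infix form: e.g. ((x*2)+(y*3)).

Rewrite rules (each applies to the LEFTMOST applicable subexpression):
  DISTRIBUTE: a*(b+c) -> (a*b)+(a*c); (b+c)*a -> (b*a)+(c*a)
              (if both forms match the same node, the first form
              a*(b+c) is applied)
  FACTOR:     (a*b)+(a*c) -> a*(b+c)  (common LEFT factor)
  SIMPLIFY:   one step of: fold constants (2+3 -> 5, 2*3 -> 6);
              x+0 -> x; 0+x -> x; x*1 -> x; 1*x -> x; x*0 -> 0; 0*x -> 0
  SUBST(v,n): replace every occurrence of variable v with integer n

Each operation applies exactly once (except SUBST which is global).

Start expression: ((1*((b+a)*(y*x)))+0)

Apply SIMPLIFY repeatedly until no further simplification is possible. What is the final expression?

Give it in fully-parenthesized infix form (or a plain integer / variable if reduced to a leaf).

Start: ((1*((b+a)*(y*x)))+0)
Step 1: at root: ((1*((b+a)*(y*x)))+0) -> (1*((b+a)*(y*x))); overall: ((1*((b+a)*(y*x)))+0) -> (1*((b+a)*(y*x)))
Step 2: at root: (1*((b+a)*(y*x))) -> ((b+a)*(y*x)); overall: (1*((b+a)*(y*x))) -> ((b+a)*(y*x))
Fixed point: ((b+a)*(y*x))

Answer: ((b+a)*(y*x))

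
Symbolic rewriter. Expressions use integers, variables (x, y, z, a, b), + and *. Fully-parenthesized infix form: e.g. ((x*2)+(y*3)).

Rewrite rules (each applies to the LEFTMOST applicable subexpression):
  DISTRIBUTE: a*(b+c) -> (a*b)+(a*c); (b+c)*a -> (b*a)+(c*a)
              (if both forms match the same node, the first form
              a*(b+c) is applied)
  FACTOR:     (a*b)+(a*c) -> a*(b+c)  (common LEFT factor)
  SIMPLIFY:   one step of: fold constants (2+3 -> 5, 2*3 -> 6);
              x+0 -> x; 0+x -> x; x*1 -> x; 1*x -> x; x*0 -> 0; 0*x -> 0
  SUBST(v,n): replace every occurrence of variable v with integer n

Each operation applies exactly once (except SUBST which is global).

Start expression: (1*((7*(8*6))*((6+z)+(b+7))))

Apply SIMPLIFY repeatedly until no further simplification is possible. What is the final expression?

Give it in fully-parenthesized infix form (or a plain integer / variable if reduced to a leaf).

Answer: (336*((6+z)+(b+7)))

Derivation:
Start: (1*((7*(8*6))*((6+z)+(b+7))))
Step 1: at root: (1*((7*(8*6))*((6+z)+(b+7)))) -> ((7*(8*6))*((6+z)+(b+7))); overall: (1*((7*(8*6))*((6+z)+(b+7)))) -> ((7*(8*6))*((6+z)+(b+7)))
Step 2: at LR: (8*6) -> 48; overall: ((7*(8*6))*((6+z)+(b+7))) -> ((7*48)*((6+z)+(b+7)))
Step 3: at L: (7*48) -> 336; overall: ((7*48)*((6+z)+(b+7))) -> (336*((6+z)+(b+7)))
Fixed point: (336*((6+z)+(b+7)))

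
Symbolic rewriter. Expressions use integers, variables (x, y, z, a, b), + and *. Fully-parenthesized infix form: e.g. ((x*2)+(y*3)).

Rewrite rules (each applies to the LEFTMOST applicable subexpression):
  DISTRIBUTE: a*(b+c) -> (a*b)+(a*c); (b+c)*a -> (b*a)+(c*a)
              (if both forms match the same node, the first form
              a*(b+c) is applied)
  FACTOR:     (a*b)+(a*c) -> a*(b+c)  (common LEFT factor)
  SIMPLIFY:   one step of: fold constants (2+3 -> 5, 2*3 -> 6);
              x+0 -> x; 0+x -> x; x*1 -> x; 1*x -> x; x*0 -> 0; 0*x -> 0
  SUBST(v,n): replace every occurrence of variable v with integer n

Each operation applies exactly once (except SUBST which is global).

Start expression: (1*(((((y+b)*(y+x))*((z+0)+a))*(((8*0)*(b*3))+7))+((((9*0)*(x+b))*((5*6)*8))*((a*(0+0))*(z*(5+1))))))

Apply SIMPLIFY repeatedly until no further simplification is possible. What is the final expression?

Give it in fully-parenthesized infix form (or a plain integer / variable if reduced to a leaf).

Answer: ((((y+b)*(y+x))*(z+a))*7)

Derivation:
Start: (1*(((((y+b)*(y+x))*((z+0)+a))*(((8*0)*(b*3))+7))+((((9*0)*(x+b))*((5*6)*8))*((a*(0+0))*(z*(5+1))))))
Step 1: at root: (1*(((((y+b)*(y+x))*((z+0)+a))*(((8*0)*(b*3))+7))+((((9*0)*(x+b))*((5*6)*8))*((a*(0+0))*(z*(5+1)))))) -> (((((y+b)*(y+x))*((z+0)+a))*(((8*0)*(b*3))+7))+((((9*0)*(x+b))*((5*6)*8))*((a*(0+0))*(z*(5+1))))); overall: (1*(((((y+b)*(y+x))*((z+0)+a))*(((8*0)*(b*3))+7))+((((9*0)*(x+b))*((5*6)*8))*((a*(0+0))*(z*(5+1)))))) -> (((((y+b)*(y+x))*((z+0)+a))*(((8*0)*(b*3))+7))+((((9*0)*(x+b))*((5*6)*8))*((a*(0+0))*(z*(5+1)))))
Step 2: at LLRL: (z+0) -> z; overall: (((((y+b)*(y+x))*((z+0)+a))*(((8*0)*(b*3))+7))+((((9*0)*(x+b))*((5*6)*8))*((a*(0+0))*(z*(5+1))))) -> (((((y+b)*(y+x))*(z+a))*(((8*0)*(b*3))+7))+((((9*0)*(x+b))*((5*6)*8))*((a*(0+0))*(z*(5+1)))))
Step 3: at LRLL: (8*0) -> 0; overall: (((((y+b)*(y+x))*(z+a))*(((8*0)*(b*3))+7))+((((9*0)*(x+b))*((5*6)*8))*((a*(0+0))*(z*(5+1))))) -> (((((y+b)*(y+x))*(z+a))*((0*(b*3))+7))+((((9*0)*(x+b))*((5*6)*8))*((a*(0+0))*(z*(5+1)))))
Step 4: at LRL: (0*(b*3)) -> 0; overall: (((((y+b)*(y+x))*(z+a))*((0*(b*3))+7))+((((9*0)*(x+b))*((5*6)*8))*((a*(0+0))*(z*(5+1))))) -> (((((y+b)*(y+x))*(z+a))*(0+7))+((((9*0)*(x+b))*((5*6)*8))*((a*(0+0))*(z*(5+1)))))
Step 5: at LR: (0+7) -> 7; overall: (((((y+b)*(y+x))*(z+a))*(0+7))+((((9*0)*(x+b))*((5*6)*8))*((a*(0+0))*(z*(5+1))))) -> (((((y+b)*(y+x))*(z+a))*7)+((((9*0)*(x+b))*((5*6)*8))*((a*(0+0))*(z*(5+1)))))
Step 6: at RLLL: (9*0) -> 0; overall: (((((y+b)*(y+x))*(z+a))*7)+((((9*0)*(x+b))*((5*6)*8))*((a*(0+0))*(z*(5+1))))) -> (((((y+b)*(y+x))*(z+a))*7)+(((0*(x+b))*((5*6)*8))*((a*(0+0))*(z*(5+1)))))
Step 7: at RLL: (0*(x+b)) -> 0; overall: (((((y+b)*(y+x))*(z+a))*7)+(((0*(x+b))*((5*6)*8))*((a*(0+0))*(z*(5+1))))) -> (((((y+b)*(y+x))*(z+a))*7)+((0*((5*6)*8))*((a*(0+0))*(z*(5+1)))))
Step 8: at RL: (0*((5*6)*8)) -> 0; overall: (((((y+b)*(y+x))*(z+a))*7)+((0*((5*6)*8))*((a*(0+0))*(z*(5+1))))) -> (((((y+b)*(y+x))*(z+a))*7)+(0*((a*(0+0))*(z*(5+1)))))
Step 9: at R: (0*((a*(0+0))*(z*(5+1)))) -> 0; overall: (((((y+b)*(y+x))*(z+a))*7)+(0*((a*(0+0))*(z*(5+1))))) -> (((((y+b)*(y+x))*(z+a))*7)+0)
Step 10: at root: (((((y+b)*(y+x))*(z+a))*7)+0) -> ((((y+b)*(y+x))*(z+a))*7); overall: (((((y+b)*(y+x))*(z+a))*7)+0) -> ((((y+b)*(y+x))*(z+a))*7)
Fixed point: ((((y+b)*(y+x))*(z+a))*7)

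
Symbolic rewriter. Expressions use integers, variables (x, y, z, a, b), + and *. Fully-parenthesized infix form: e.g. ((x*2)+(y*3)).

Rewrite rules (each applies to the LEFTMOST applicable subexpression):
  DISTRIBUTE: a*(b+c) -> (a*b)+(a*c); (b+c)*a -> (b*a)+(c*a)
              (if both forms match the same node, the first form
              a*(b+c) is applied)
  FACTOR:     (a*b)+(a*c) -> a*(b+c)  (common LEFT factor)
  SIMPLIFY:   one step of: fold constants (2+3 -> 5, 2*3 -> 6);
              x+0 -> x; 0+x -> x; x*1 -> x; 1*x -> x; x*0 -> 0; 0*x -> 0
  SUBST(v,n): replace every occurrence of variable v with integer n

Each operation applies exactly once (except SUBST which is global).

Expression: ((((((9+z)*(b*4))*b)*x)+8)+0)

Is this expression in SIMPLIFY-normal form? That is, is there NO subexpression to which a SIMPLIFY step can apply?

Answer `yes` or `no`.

Answer: no

Derivation:
Expression: ((((((9+z)*(b*4))*b)*x)+8)+0)
Scanning for simplifiable subexpressions (pre-order)...
  at root: ((((((9+z)*(b*4))*b)*x)+8)+0) (SIMPLIFIABLE)
  at L: (((((9+z)*(b*4))*b)*x)+8) (not simplifiable)
  at LL: ((((9+z)*(b*4))*b)*x) (not simplifiable)
  at LLL: (((9+z)*(b*4))*b) (not simplifiable)
  at LLLL: ((9+z)*(b*4)) (not simplifiable)
  at LLLLL: (9+z) (not simplifiable)
  at LLLLR: (b*4) (not simplifiable)
Found simplifiable subexpr at path root: ((((((9+z)*(b*4))*b)*x)+8)+0)
One SIMPLIFY step would give: (((((9+z)*(b*4))*b)*x)+8)
-> NOT in normal form.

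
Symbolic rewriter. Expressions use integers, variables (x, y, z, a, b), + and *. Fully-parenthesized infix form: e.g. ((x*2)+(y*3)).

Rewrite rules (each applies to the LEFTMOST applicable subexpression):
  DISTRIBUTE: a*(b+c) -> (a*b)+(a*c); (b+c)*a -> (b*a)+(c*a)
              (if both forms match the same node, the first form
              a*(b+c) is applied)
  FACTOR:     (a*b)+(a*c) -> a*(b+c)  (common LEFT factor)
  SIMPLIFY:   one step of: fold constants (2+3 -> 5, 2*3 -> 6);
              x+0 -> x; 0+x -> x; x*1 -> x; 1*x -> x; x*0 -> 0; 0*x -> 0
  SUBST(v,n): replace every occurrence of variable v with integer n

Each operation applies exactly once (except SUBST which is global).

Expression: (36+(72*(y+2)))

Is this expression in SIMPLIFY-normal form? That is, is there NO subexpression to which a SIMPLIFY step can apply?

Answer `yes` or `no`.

Expression: (36+(72*(y+2)))
Scanning for simplifiable subexpressions (pre-order)...
  at root: (36+(72*(y+2))) (not simplifiable)
  at R: (72*(y+2)) (not simplifiable)
  at RR: (y+2) (not simplifiable)
Result: no simplifiable subexpression found -> normal form.

Answer: yes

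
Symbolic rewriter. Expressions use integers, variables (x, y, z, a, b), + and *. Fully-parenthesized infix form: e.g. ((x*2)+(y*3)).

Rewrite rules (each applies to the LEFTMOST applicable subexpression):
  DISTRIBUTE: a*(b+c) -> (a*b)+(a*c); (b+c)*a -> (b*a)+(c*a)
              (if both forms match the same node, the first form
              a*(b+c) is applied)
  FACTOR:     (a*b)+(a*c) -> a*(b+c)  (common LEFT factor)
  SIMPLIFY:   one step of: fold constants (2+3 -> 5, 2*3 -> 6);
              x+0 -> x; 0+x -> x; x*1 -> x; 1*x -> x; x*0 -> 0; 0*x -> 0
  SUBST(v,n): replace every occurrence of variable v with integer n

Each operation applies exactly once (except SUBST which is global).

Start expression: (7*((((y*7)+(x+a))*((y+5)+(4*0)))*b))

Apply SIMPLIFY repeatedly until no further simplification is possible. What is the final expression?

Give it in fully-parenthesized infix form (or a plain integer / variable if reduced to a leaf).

Answer: (7*((((y*7)+(x+a))*(y+5))*b))

Derivation:
Start: (7*((((y*7)+(x+a))*((y+5)+(4*0)))*b))
Step 1: at RLRR: (4*0) -> 0; overall: (7*((((y*7)+(x+a))*((y+5)+(4*0)))*b)) -> (7*((((y*7)+(x+a))*((y+5)+0))*b))
Step 2: at RLR: ((y+5)+0) -> (y+5); overall: (7*((((y*7)+(x+a))*((y+5)+0))*b)) -> (7*((((y*7)+(x+a))*(y+5))*b))
Fixed point: (7*((((y*7)+(x+a))*(y+5))*b))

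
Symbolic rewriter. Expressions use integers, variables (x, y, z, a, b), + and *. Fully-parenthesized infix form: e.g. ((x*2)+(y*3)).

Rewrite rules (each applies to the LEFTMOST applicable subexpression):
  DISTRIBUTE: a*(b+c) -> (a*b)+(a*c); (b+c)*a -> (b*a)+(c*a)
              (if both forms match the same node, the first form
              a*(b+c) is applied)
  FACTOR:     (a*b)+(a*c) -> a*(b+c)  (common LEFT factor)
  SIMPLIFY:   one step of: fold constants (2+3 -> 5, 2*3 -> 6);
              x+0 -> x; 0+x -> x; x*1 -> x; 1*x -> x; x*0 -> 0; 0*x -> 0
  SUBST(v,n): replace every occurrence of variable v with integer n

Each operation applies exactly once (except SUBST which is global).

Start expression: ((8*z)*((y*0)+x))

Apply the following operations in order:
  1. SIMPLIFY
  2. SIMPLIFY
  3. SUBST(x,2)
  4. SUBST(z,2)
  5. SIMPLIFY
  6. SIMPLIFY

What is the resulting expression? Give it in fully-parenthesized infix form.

Answer: 32

Derivation:
Start: ((8*z)*((y*0)+x))
Apply SIMPLIFY at RL (target: (y*0)): ((8*z)*((y*0)+x)) -> ((8*z)*(0+x))
Apply SIMPLIFY at R (target: (0+x)): ((8*z)*(0+x)) -> ((8*z)*x)
Apply SUBST(x,2): ((8*z)*x) -> ((8*z)*2)
Apply SUBST(z,2): ((8*z)*2) -> ((8*2)*2)
Apply SIMPLIFY at L (target: (8*2)): ((8*2)*2) -> (16*2)
Apply SIMPLIFY at root (target: (16*2)): (16*2) -> 32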